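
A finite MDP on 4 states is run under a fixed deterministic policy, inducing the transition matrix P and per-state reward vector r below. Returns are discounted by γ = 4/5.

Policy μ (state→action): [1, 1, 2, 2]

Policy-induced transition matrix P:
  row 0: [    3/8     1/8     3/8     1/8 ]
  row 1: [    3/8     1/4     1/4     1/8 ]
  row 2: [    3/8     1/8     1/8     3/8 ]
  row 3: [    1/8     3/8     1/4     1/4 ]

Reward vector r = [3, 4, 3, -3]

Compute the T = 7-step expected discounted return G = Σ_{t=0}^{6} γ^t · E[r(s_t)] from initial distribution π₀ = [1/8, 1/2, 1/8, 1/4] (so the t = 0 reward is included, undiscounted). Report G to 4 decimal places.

G = 7.8208

t=0: π = [0.1250, 0.5000, 0.1250, 0.2500], E[r] = 2.0000, γ^t·E[r] = 2.000000, running G = 2.000000
t=1: π = [0.3125, 0.2500, 0.2500, 0.1875], E[r] = 2.1250, γ^t·E[r] = 1.700000, running G = 3.700000
t=2: π = [0.3281, 0.2031, 0.2578, 0.2109], E[r] = 1.9375, γ^t·E[r] = 1.240000, running G = 4.940000
t=3: π = [0.3223, 0.2031, 0.2588, 0.2158], E[r] = 1.9082, γ^t·E[r] = 0.977000, running G = 5.917000
t=4: π = [0.3210, 0.2043, 0.2579, 0.2167], E[r] = 1.9043, γ^t·E[r] = 0.780000, running G = 6.697000
t=5: π = [0.3208, 0.2047, 0.2579, 0.2166], E[r] = 1.9053, γ^t·E[r] = 0.624330, running G = 7.321330
t=6: π = [0.3209, 0.2047, 0.2579, 0.2165], E[r] = 1.9055, γ^t·E[r] = 0.499508, running G = 7.820838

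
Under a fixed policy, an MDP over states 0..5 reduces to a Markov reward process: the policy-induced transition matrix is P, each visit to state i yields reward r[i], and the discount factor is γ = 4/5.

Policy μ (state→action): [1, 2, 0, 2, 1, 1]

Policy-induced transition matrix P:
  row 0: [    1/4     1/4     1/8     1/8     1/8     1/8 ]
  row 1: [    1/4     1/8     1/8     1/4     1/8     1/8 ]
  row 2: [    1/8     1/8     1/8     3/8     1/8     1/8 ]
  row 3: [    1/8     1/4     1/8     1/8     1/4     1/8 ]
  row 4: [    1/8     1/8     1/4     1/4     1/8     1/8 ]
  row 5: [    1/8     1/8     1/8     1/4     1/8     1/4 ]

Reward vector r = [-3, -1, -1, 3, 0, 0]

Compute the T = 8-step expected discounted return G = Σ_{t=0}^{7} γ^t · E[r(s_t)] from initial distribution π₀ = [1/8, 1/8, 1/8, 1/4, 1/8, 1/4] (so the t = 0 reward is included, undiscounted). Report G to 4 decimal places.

G = -0.3496

t=0: π = [0.1250, 0.1250, 0.1250, 0.2500, 0.1250, 0.2500], E[r] = 0.1250, γ^t·E[r] = 0.125000, running G = 0.125000
t=1: π = [0.1563, 0.1719, 0.1406, 0.2188, 0.1563, 0.1563], E[r] = -0.1250, γ^t·E[r] = -0.100000, running G = 0.025000
t=2: π = [0.1660, 0.1719, 0.1445, 0.2207, 0.1523, 0.1445], E[r] = -0.1523, γ^t·E[r] = -0.097500, running G = -0.072500
t=3: π = [0.1672, 0.1733, 0.1440, 0.2197, 0.1526, 0.1431], E[r] = -0.1599, γ^t·E[r] = -0.081875, running G = -0.154375
t=4: π = [0.1676, 0.1734, 0.1441, 0.2196, 0.1525, 0.1429], E[r] = -0.1613, γ^t·E[r] = -0.066050, running G = -0.220425
t=5: π = [0.1676, 0.1734, 0.1441, 0.2196, 0.1525, 0.1429], E[r] = -0.1615, γ^t·E[r] = -0.052916, running G = -0.273341
t=6: π = [0.1676, 0.1734, 0.1441, 0.2196, 0.1525, 0.1429], E[r] = -0.1615, γ^t·E[r] = -0.042344, running G = -0.315685
t=7: π = [0.1676, 0.1734, 0.1441, 0.2196, 0.1525, 0.1429], E[r] = -0.1615, γ^t·E[r] = -0.033877, running G = -0.349562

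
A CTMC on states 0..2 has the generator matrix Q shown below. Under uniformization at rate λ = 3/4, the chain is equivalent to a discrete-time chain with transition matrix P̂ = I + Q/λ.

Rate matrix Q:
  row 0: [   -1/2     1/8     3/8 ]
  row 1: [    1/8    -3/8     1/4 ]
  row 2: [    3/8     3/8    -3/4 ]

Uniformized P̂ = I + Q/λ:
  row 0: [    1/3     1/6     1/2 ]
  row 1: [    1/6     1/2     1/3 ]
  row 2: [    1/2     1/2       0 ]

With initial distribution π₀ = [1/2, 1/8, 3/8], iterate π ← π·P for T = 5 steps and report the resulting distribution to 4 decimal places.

t=0: π = [0.5000, 0.1250, 0.3750]
t=1: π = [0.3750, 0.3333, 0.2917]
t=2: π = [0.3264, 0.3750, 0.2986]
t=3: π = [0.3206, 0.3912, 0.2882]
t=4: π = [0.3162, 0.3931, 0.2907]
t=5: π = [0.3163, 0.3946, 0.2891]

π = [0.3163, 0.3946, 0.2891]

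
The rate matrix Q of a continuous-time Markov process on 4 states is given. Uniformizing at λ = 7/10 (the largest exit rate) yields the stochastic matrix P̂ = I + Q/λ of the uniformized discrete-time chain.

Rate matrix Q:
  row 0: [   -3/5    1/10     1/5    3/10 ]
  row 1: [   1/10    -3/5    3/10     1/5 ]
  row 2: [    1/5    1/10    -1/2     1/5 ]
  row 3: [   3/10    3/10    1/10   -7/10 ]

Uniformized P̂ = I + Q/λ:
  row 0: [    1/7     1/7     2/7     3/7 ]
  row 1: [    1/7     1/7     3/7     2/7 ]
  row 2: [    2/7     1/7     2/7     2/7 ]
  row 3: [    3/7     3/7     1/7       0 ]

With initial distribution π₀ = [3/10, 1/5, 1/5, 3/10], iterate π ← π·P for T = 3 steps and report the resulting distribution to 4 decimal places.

π = [0.2557, 0.2152, 0.2799, 0.2493]

t=0: π = [0.3000, 0.2000, 0.2000, 0.3000]
t=1: π = [0.2571, 0.2286, 0.2714, 0.2429]
t=2: π = [0.2510, 0.2122, 0.2837, 0.2531]
t=3: π = [0.2557, 0.2152, 0.2799, 0.2493]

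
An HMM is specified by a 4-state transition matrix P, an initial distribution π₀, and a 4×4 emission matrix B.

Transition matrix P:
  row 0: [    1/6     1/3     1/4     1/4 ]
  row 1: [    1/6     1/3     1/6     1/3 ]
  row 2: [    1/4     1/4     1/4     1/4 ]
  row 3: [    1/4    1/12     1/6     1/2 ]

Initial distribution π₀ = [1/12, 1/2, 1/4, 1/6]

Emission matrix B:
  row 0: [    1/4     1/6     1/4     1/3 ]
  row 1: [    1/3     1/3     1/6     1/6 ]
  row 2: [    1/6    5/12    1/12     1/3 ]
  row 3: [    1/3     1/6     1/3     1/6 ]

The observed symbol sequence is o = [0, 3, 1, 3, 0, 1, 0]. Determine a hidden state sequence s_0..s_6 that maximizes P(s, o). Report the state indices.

path = [1, 3, 3, 3, 3, 3, 3]

t=0: δ = [2.083e-02, 1.667e-01, 4.167e-02, 5.556e-02]  (obs o_0=0)
t=1: δ = [9.259e-03, 9.259e-03, 9.259e-03, 9.259e-03]  ψ = [1, 1, 1, 1]  (obs o_1=3)
t=2: δ = [3.858e-04, 1.029e-03, 9.645e-04, 7.716e-04]  ψ = [2, 0, 0, 3]  (obs o_2=1)
t=3: δ = [8.038e-05, 5.716e-05, 8.038e-05, 6.430e-05]  ψ = [2, 1, 2, 3]  (obs o_3=3)
t=4: δ = [5.023e-06, 8.931e-06, 3.349e-06, 1.072e-05]  ψ = [2, 0, 0, 3]  (obs o_4=0)
t=5: δ = [4.465e-07, 9.923e-07, 7.442e-07, 8.931e-07]  ψ = [3, 1, 3, 3]  (obs o_5=1)
t=6: δ = [5.582e-08, 1.103e-07, 3.101e-08, 1.488e-07]  ψ = [3, 1, 2, 3]  (obs o_6=0)
backtrack: best end state = 3; path = [1, 3, 3, 3, 3, 3, 3]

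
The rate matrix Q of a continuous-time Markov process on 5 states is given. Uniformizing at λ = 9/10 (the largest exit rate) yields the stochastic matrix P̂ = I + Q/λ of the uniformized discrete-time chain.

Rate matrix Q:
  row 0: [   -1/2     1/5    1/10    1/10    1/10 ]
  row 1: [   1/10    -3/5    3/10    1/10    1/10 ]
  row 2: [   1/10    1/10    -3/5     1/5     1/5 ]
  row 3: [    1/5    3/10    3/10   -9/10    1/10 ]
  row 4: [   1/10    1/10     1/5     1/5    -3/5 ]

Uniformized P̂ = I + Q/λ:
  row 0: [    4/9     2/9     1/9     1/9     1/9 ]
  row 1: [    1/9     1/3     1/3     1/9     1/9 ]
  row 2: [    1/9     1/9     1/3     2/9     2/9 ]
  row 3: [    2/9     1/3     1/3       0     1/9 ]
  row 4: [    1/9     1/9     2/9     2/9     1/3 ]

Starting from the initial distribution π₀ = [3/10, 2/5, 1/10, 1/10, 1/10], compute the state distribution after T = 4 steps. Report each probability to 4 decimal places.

π = [0.1915, 0.2121, 0.2705, 0.1450, 0.1809]

t=0: π = [0.3000, 0.4000, 0.1000, 0.1000, 0.1000]
t=1: π = [0.2222, 0.2556, 0.2556, 0.1222, 0.1444]
t=2: π = [0.1988, 0.2198, 0.2679, 0.1420, 0.1716]
t=3: π = [0.1931, 0.2136, 0.2701, 0.1442, 0.1790]
t=4: π = [0.1915, 0.2121, 0.2705, 0.1450, 0.1809]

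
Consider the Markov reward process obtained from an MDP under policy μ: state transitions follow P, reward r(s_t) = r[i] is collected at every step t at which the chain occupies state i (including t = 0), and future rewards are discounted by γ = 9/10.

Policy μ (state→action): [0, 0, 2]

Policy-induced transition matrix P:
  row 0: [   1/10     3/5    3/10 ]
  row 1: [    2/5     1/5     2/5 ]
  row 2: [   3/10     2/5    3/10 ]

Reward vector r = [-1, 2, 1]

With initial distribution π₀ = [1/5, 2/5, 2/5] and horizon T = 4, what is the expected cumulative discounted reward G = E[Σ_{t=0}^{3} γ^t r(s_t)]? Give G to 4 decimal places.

t=0: π = [0.2000, 0.4000, 0.4000], E[r] = 1.0000, γ^t·E[r] = 1.000000, running G = 1.000000
t=1: π = [0.3000, 0.3600, 0.3400], E[r] = 0.7600, γ^t·E[r] = 0.684000, running G = 1.684000
t=2: π = [0.2760, 0.3880, 0.3360], E[r] = 0.8360, γ^t·E[r] = 0.677160, running G = 2.361160
t=3: π = [0.2836, 0.3776, 0.3388], E[r] = 0.8104, γ^t·E[r] = 0.590782, running G = 2.951942

G = 2.9519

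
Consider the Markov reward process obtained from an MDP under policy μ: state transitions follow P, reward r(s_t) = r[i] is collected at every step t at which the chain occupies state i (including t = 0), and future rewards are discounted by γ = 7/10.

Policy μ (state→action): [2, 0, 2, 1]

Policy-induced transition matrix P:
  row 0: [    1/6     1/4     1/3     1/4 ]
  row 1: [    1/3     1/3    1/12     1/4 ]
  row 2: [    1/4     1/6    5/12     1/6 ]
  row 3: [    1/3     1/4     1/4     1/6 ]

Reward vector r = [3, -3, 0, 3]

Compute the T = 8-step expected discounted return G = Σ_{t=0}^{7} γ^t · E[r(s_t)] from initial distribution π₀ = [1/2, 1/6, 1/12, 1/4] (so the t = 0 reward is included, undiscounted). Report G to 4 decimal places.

t=0: π = [0.5000, 0.1667, 0.0833, 0.2500], E[r] = 1.7500, γ^t·E[r] = 1.750000, running G = 1.750000
t=1: π = [0.2431, 0.2569, 0.2778, 0.2222], E[r] = 0.6250, γ^t·E[r] = 0.437500, running G = 2.187500
t=2: π = [0.2697, 0.2483, 0.2737, 0.2083], E[r] = 0.6892, γ^t·E[r] = 0.337726, running G = 2.525226
t=3: π = [0.2656, 0.2479, 0.2767, 0.2098], E[r] = 0.6826, γ^t·E[r] = 0.234125, running G = 2.759351
t=4: π = [0.2660, 0.2476, 0.2769, 0.2095], E[r] = 0.6836, γ^t·E[r] = 0.164134, running G = 2.923485
t=5: π = [0.2659, 0.2476, 0.2771, 0.2095], E[r] = 0.6835, γ^t·E[r] = 0.114875, running G = 3.038360
t=6: π = [0.2659, 0.2475, 0.2771, 0.2095], E[r] = 0.6835, γ^t·E[r] = 0.080415, running G = 3.118776
t=7: π = [0.2659, 0.2475, 0.2771, 0.2095], E[r] = 0.6835, γ^t·E[r] = 0.056291, running G = 3.175066

G = 3.1751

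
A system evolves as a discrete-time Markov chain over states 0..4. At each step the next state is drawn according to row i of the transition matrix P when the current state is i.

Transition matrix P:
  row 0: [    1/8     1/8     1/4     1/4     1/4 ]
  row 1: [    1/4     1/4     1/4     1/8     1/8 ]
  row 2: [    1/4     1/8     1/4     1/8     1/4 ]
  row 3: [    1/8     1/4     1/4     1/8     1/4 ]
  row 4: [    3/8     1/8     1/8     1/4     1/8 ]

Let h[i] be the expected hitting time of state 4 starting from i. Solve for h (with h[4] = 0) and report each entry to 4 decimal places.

First-step conditioning: h[4] = 0; for i ≠ 4, h[i] = 1 + Σ_k P[i][k]·h[k].
  h[0] = 1 + 1/8·h[0] + 1/8·h[1] + 1/4·h[2] + 1/4·h[3]
  h[1] = 1 + 1/4·h[0] + 1/4·h[1] + 1/4·h[2] + 1/8·h[3]
  h[2] = 1 + 1/4·h[0] + 1/8·h[1] + 1/4·h[2] + 1/8·h[3]
  h[3] = 1 + 1/8·h[0] + 1/4·h[1] + 1/4·h[2] + 1/8·h[3]
Solving the 4×4 linear system over states ≠ 4 gives exactly h = [2048/469, 2336/469, 292/67, 2080/469, 0] (h[4] = 0 is the target).

h = [4.3667, 4.9808, 4.3582, 4.4350, 0.0000]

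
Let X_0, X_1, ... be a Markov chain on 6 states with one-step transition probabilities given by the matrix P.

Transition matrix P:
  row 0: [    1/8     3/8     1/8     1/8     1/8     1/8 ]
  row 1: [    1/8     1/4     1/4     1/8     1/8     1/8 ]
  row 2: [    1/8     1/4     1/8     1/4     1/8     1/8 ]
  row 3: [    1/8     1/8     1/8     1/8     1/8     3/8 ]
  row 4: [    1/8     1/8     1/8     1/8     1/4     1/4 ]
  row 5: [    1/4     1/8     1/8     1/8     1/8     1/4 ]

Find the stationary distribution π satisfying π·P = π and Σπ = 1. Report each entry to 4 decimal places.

Balance equations π_j = Σ_i π_i·P[i][j]:
  π_0 = 1/8·π_0 + 1/8·π_1 + 1/8·π_2 + 1/8·π_3 + 1/8·π_4 + 1/4·π_5
  π_1 = 3/8·π_0 + 1/4·π_1 + 1/4·π_2 + 1/8·π_3 + 1/8·π_4 + 1/8·π_5
  π_2 = 1/8·π_0 + 1/4·π_1 + 1/8·π_2 + 1/8·π_3 + 1/8·π_4 + 1/8·π_5
  π_3 = 1/8·π_0 + 1/8·π_1 + 1/4·π_2 + 1/8·π_3 + 1/8·π_4 + 1/8·π_5
  π_4 = 1/8·π_0 + 1/8·π_1 + 1/8·π_2 + 1/8·π_3 + 1/4·π_4 + 1/8·π_5
  normalize: π_0 + π_1 + π_2 + π_3 + π_4 + π_5 = 1
Solving the linear system gives exactly π = [4327/28742, 2981/14371, 2169/14371, 4135/28742, 1/7, 2937/14371].

π = [0.1505, 0.2074, 0.1509, 0.1439, 0.1429, 0.2044]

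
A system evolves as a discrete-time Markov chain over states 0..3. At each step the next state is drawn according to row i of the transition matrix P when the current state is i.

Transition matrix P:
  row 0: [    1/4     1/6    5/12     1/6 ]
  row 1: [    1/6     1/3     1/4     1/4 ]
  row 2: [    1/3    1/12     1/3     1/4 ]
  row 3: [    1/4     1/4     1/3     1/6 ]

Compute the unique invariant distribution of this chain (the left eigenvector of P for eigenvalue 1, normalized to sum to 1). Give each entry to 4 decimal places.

π = [0.2627, 0.1871, 0.3396, 0.2106]

Balance equations π_j = Σ_i π_i·P[i][j]:
  π_0 = 1/4·π_0 + 1/6·π_1 + 1/3·π_2 + 1/4·π_3
  π_1 = 1/6·π_0 + 1/3·π_1 + 1/12·π_2 + 1/4·π_3
  π_2 = 5/12·π_0 + 1/4·π_1 + 1/3·π_2 + 1/3·π_3
  normalize: π_0 + π_1 + π_2 + π_3 = 1
Solving the linear system gives exactly π = [31/118, 287/1534, 521/1534, 323/1534].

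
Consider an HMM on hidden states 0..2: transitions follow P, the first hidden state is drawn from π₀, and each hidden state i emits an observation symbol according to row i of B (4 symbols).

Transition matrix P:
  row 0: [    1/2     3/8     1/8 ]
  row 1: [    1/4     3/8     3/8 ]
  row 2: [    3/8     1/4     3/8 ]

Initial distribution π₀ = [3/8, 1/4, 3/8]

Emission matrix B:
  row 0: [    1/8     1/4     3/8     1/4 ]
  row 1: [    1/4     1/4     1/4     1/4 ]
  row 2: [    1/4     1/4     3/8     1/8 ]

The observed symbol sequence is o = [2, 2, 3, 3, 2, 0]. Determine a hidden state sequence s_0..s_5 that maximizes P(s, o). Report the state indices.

path = [0, 0, 0, 0, 0, 1]

t=0: δ = [1.406e-01, 6.250e-02, 1.406e-01]  (obs o_0=2)
t=1: δ = [2.637e-02, 1.318e-02, 1.978e-02]  ψ = [0, 0, 2]  (obs o_1=2)
t=2: δ = [3.296e-03, 2.472e-03, 9.270e-04]  ψ = [0, 0, 2]  (obs o_2=3)
t=3: δ = [4.120e-04, 3.090e-04, 1.159e-04]  ψ = [0, 0, 1]  (obs o_3=3)
t=4: δ = [7.725e-05, 3.862e-05, 4.345e-05]  ψ = [0, 0, 1]  (obs o_4=2)
t=5: δ = [4.828e-06, 7.242e-06, 4.074e-06]  ψ = [0, 0, 2]  (obs o_5=0)
backtrack: best end state = 1; path = [0, 0, 0, 0, 0, 1]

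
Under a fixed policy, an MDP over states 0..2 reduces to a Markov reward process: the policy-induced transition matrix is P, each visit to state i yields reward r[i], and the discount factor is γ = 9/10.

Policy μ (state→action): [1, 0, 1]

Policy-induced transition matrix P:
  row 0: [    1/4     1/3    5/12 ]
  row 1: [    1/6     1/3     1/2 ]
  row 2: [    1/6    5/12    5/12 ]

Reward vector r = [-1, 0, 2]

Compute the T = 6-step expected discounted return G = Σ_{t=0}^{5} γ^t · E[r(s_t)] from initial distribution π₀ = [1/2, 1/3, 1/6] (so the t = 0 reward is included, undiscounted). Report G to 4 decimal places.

t=0: π = [0.5000, 0.3333, 0.1667], E[r] = -0.1667, γ^t·E[r] = -0.166667, running G = -0.166667
t=1: π = [0.2083, 0.3472, 0.4444], E[r] = 0.6806, γ^t·E[r] = 0.612500, running G = 0.445833
t=2: π = [0.1840, 0.3704, 0.4456], E[r] = 0.7072, γ^t·E[r] = 0.572813, running G = 1.018646
t=3: π = [0.1820, 0.3705, 0.4475], E[r] = 0.7131, γ^t·E[r] = 0.519820, running G = 1.538466
t=4: π = [0.1818, 0.3706, 0.4475], E[r] = 0.7132, γ^t·E[r] = 0.467960, running G = 2.006426
t=5: π = [0.1818, 0.3706, 0.4476], E[r] = 0.7133, γ^t·E[r] = 0.421188, running G = 2.427613

G = 2.4276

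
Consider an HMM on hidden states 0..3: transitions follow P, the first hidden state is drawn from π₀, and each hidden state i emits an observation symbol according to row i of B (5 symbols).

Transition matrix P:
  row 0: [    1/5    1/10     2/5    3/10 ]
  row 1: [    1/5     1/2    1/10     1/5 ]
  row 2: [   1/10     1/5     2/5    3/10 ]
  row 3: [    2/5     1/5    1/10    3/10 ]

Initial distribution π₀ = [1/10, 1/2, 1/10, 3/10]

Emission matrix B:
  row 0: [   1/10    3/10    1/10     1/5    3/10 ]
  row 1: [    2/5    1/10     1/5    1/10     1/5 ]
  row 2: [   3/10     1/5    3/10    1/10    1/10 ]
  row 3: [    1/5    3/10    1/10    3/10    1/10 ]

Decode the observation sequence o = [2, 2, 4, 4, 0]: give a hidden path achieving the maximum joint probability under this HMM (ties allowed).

path = [1, 1, 1, 1, 1]

t=0: δ = [1.000e-02, 1.000e-01, 3.000e-02, 3.000e-02]  (obs o_0=2)
t=1: δ = [2.000e-03, 1.000e-02, 3.600e-03, 2.000e-03]  ψ = [1, 1, 2, 1]  (obs o_1=2)
t=2: δ = [6.000e-04, 1.000e-03, 1.440e-04, 2.000e-04]  ψ = [1, 1, 2, 1]  (obs o_2=4)
t=3: δ = [6.000e-05, 1.000e-04, 2.400e-05, 2.000e-05]  ψ = [1, 1, 0, 1]  (obs o_3=4)
t=4: δ = [2.000e-06, 2.000e-05, 7.200e-06, 4.000e-06]  ψ = [1, 1, 0, 1]  (obs o_4=0)
backtrack: best end state = 1; path = [1, 1, 1, 1, 1]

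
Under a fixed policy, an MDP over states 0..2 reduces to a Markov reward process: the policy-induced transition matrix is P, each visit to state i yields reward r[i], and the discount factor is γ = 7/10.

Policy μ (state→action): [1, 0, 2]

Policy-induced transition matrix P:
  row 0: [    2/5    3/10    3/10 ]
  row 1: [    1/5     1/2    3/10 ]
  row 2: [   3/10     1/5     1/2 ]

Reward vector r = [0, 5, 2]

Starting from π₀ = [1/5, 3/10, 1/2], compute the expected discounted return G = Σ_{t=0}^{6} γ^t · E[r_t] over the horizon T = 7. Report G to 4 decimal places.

t=0: π = [0.2000, 0.3000, 0.5000], E[r] = 2.5000, γ^t·E[r] = 2.500000, running G = 2.500000
t=1: π = [0.2900, 0.3100, 0.4000], E[r] = 2.3500, γ^t·E[r] = 1.645000, running G = 4.145000
t=2: π = [0.2980, 0.3220, 0.3800], E[r] = 2.3700, γ^t·E[r] = 1.161300, running G = 5.306300
t=3: π = [0.2976, 0.3264, 0.3760], E[r] = 2.3840, γ^t·E[r] = 0.817712, running G = 6.124012
t=4: π = [0.2971, 0.3277, 0.3752], E[r] = 2.3888, γ^t·E[r] = 0.573551, running G = 6.697563
t=5: π = [0.2969, 0.3280, 0.3750], E[r] = 2.3902, γ^t·E[r] = 0.401714, running G = 7.099277
t=6: π = [0.2969, 0.3281, 0.3750], E[r] = 2.3905, γ^t·E[r] = 0.281241, running G = 7.380518

G = 7.3805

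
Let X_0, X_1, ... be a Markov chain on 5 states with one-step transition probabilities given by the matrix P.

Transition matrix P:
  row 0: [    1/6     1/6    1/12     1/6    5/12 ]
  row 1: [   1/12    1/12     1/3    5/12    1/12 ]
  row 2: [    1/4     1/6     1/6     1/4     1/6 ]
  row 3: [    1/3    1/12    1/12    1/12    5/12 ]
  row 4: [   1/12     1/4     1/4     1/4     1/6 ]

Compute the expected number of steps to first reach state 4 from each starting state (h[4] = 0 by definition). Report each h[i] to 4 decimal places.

h = [2.9567, 4.0317, 3.7556, 2.8740, 0.0000]

First-step conditioning: h[4] = 0; for i ≠ 4, h[i] = 1 + Σ_k P[i][k]·h[k].
  h[0] = 1 + 1/6·h[0] + 1/6·h[1] + 1/12·h[2] + 1/6·h[3]
  h[1] = 1 + 1/12·h[0] + 1/12·h[1] + 1/3·h[2] + 5/12·h[3]
  h[2] = 1 + 1/4·h[0] + 1/6·h[1] + 1/6·h[2] + 1/4·h[3]
  h[3] = 1 + 1/3·h[0] + 1/12·h[1] + 1/12·h[2] + 1/12·h[3]
Solving the 4×4 linear system over states ≠ 4 gives exactly h = [22740/7691, 31008/7691, 28884/7691, 22104/7691, 0] (h[4] = 0 is the target).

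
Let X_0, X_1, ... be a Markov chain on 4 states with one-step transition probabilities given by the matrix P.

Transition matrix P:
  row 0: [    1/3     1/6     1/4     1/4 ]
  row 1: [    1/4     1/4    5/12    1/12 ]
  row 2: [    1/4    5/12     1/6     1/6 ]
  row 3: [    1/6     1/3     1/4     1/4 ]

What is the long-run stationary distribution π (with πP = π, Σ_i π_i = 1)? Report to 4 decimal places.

π = [0.2565, 0.2894, 0.2753, 0.1788]

Balance equations π_j = Σ_i π_i·P[i][j]:
  π_0 = 1/3·π_0 + 1/4·π_1 + 1/4·π_2 + 1/6·π_3
  π_1 = 1/6·π_0 + 1/4·π_1 + 5/12·π_2 + 1/3·π_3
  π_2 = 1/4·π_0 + 5/12·π_1 + 1/6·π_2 + 1/4·π_3
  normalize: π_0 + π_1 + π_2 + π_3 = 1
Solving the linear system gives exactly π = [109/425, 123/425, 117/425, 76/425].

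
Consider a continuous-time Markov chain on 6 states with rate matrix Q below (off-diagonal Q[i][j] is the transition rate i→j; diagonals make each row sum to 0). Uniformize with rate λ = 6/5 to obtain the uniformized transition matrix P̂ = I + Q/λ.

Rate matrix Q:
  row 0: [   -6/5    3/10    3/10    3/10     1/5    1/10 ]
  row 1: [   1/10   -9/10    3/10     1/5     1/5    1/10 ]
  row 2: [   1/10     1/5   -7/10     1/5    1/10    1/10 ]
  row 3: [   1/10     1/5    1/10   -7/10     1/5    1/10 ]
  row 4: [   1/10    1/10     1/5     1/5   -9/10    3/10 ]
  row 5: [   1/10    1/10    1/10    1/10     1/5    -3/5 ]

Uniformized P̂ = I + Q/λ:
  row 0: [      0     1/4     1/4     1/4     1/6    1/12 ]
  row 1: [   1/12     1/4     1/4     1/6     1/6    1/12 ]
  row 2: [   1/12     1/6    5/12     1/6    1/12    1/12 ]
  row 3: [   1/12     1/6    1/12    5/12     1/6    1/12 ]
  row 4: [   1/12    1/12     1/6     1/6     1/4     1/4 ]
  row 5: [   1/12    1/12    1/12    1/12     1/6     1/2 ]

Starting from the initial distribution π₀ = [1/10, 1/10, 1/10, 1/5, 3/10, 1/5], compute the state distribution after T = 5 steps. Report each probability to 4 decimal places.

t=0: π = [0.1000, 0.1000, 0.1000, 0.2000, 0.3000, 0.2000]
t=1: π = [0.0750, 0.1417, 0.1750, 0.2083, 0.1833, 0.2167]
t=2: π = [0.0771, 0.1514, 0.1931, 0.2069, 0.1674, 0.2042]
t=3: π = [0.0769, 0.1547, 0.1997, 0.2078, 0.1645, 0.1963]
t=4: π = [0.0769, 0.1559, 0.2022, 0.2087, 0.1637, 0.1925]
t=5: π = [0.0769, 0.1564, 0.2032, 0.2092, 0.1635, 0.1908]

π = [0.0769, 0.1564, 0.2032, 0.2092, 0.1635, 0.1908]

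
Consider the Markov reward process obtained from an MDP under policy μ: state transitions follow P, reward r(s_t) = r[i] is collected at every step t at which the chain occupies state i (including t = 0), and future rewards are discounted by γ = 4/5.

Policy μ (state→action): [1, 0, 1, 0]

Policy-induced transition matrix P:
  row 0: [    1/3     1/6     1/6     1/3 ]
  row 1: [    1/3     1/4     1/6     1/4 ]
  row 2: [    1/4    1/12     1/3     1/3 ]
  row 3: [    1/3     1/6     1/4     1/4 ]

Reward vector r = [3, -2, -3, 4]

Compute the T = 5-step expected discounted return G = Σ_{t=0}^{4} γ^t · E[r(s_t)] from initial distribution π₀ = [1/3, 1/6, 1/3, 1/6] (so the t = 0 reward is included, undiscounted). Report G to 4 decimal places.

t=0: π = [0.3333, 0.1667, 0.3333, 0.1667], E[r] = 0.3333, γ^t·E[r] = 0.333333, running G = 0.333333
t=1: π = [0.3056, 0.1528, 0.2361, 0.3056], E[r] = 1.1250, γ^t·E[r] = 0.900000, running G = 1.233333
t=2: π = [0.3137, 0.1597, 0.2315, 0.2951], E[r] = 1.1076, γ^t·E[r] = 0.708889, running G = 1.942222
t=3: π = [0.3140, 0.1607, 0.2298, 0.2954], E[r] = 1.1129, γ^t·E[r] = 0.569827, running G = 2.512049
t=4: π = [0.3142, 0.1609, 0.2296, 0.2953], E[r] = 1.1132, γ^t·E[r] = 0.455987, running G = 2.968036

G = 2.9680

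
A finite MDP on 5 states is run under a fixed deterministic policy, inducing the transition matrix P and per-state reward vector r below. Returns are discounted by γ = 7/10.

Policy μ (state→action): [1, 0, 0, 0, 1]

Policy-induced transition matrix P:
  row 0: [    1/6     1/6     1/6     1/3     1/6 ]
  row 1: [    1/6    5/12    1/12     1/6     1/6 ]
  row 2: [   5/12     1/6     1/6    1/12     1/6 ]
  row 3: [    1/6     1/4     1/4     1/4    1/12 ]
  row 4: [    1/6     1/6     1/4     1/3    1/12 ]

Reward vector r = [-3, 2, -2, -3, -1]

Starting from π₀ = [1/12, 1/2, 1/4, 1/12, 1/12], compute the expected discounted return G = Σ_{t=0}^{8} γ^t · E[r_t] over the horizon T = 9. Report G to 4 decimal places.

t=0: π = [0.0833, 0.5000, 0.2500, 0.0833, 0.0833], E[r] = -0.0833, γ^t·E[r] = -0.083333, running G = -0.083333
t=1: π = [0.2292, 0.2986, 0.1389, 0.1806, 0.1528], E[r] = -1.0625, γ^t·E[r] = -0.743750, running G = -0.827083
t=2: π = [0.2014, 0.2564, 0.1696, 0.2338, 0.1389], E[r] = -1.2708, γ^t·E[r] = -0.622708, running G = -1.449792
t=3: π = [0.2091, 0.2502, 0.1764, 0.2287, 0.1356], E[r] = -1.3012, γ^t·E[r] = -0.446317, running G = -1.896109
t=4: π = [0.2108, 0.2483, 0.1762, 0.2285, 0.1363], E[r] = -1.3098, γ^t·E[r] = -0.314477, running G = -2.210586
t=5: π = [0.2107, 0.2478, 0.1764, 0.2289, 0.1363], E[r] = -1.3122, γ^t·E[r] = -0.220541, running G = -2.431127
t=6: π = [0.2108, 0.2477, 0.1764, 0.2289, 0.1362], E[r] = -1.3127, γ^t·E[r] = -0.154433, running G = -2.585560
t=7: π = [0.2108, 0.2477, 0.1765, 0.2289, 0.1362], E[r] = -1.3128, γ^t·E[r] = -0.108112, running G = -2.693671
t=8: π = [0.2108, 0.2477, 0.1765, 0.2289, 0.1362], E[r] = -1.3128, γ^t·E[r] = -0.075680, running G = -2.769351

G = -2.7694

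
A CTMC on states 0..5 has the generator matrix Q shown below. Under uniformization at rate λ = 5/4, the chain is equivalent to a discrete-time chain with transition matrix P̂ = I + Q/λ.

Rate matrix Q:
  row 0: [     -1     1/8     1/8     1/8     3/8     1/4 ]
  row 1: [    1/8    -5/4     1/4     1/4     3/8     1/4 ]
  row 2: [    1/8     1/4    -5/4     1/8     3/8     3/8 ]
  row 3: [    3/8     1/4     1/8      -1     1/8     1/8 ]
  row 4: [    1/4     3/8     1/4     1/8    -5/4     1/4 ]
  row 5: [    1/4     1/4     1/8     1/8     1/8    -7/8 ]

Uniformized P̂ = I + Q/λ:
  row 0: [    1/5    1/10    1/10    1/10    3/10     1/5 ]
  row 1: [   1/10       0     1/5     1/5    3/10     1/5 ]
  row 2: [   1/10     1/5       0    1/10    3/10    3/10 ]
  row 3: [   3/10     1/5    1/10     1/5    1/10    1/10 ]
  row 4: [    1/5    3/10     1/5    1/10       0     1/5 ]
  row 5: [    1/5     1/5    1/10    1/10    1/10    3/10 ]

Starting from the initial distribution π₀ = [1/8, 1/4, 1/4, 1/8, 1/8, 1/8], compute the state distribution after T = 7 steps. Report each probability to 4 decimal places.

π = [0.1841, 0.1660, 0.1221, 0.1296, 0.1768, 0.2214]

t=0: π = [0.1250, 0.2500, 0.2500, 0.1250, 0.1250, 0.1250]
t=1: π = [0.1625, 0.1500, 0.1125, 0.1375, 0.2125, 0.2250]
t=2: π = [0.1875, 0.1750, 0.1250, 0.1288, 0.1638, 0.2200]
t=3: π = [0.1829, 0.1626, 0.1214, 0.1304, 0.1811, 0.2216]
t=4: π = [0.1846, 0.1673, 0.1222, 0.1293, 0.1753, 0.2213]
t=5: π = [0.1840, 0.1656, 0.1220, 0.1297, 0.1773, 0.2214]
t=6: π = [0.1842, 0.1662, 0.1221, 0.1295, 0.1766, 0.2214]
t=7: π = [0.1841, 0.1660, 0.1221, 0.1296, 0.1768, 0.2214]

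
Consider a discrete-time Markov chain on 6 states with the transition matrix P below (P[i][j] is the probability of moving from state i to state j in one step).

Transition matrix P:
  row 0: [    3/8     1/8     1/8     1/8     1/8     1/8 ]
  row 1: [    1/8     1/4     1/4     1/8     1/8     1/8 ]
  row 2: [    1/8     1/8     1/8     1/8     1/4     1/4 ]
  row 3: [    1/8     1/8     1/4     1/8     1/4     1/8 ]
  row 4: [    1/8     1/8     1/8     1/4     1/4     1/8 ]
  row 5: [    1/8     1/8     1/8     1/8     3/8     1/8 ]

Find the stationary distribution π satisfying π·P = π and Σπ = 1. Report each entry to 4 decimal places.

Balance equations π_j = Σ_i π_i·P[i][j]:
  π_0 = 3/8·π_0 + 1/8·π_1 + 1/8·π_2 + 1/8·π_3 + 1/8·π_4 + 1/8·π_5
  π_1 = 1/8·π_0 + 1/4·π_1 + 1/8·π_2 + 1/8·π_3 + 1/8·π_4 + 1/8·π_5
  π_2 = 1/8·π_0 + 1/4·π_1 + 1/8·π_2 + 1/4·π_3 + 1/8·π_4 + 1/8·π_5
  π_3 = 1/8·π_0 + 1/8·π_1 + 1/8·π_2 + 1/8·π_3 + 1/4·π_4 + 1/8·π_5
  π_4 = 1/8·π_0 + 1/8·π_1 + 1/4·π_2 + 1/4·π_3 + 1/4·π_4 + 3/8·π_5
  normalize: π_0 + π_1 + π_2 + π_3 + π_4 + π_5 = 1
Solving the linear system gives exactly π = [1/6, 1/7, 1991/12285, 1888/12285, 2819/12285, 3569/24570].

π = [0.1667, 0.1429, 0.1621, 0.1537, 0.2295, 0.1453]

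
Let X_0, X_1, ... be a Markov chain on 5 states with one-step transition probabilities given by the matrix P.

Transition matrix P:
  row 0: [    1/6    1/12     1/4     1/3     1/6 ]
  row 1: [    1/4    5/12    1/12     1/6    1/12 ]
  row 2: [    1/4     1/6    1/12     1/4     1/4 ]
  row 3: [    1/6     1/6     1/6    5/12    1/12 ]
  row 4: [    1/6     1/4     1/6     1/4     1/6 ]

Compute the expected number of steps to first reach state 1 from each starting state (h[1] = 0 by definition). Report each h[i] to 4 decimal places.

h = [6.5915, 0.0000, 6.0809, 6.1313, 5.5739]

First-step conditioning: h[1] = 0; for i ≠ 1, h[i] = 1 + Σ_k P[i][k]·h[k].
  h[0] = 1 + 1/6·h[0] + 1/4·h[2] + 1/3·h[3] + 1/6·h[4]
  h[2] = 1 + 1/4·h[0] + 1/12·h[2] + 1/4·h[3] + 1/4·h[4]
  h[3] = 1 + 1/6·h[0] + 1/6·h[2] + 5/12·h[3] + 1/12·h[4]
  h[4] = 1 + 1/6·h[0] + 1/6·h[2] + 1/4·h[3] + 1/6·h[4]
Solving the 4×4 linear system over states ≠ 1 gives exactly h = [468/71, 0, 20292/3337, 20460/3337, 18600/3337] (h[1] = 0 is the target).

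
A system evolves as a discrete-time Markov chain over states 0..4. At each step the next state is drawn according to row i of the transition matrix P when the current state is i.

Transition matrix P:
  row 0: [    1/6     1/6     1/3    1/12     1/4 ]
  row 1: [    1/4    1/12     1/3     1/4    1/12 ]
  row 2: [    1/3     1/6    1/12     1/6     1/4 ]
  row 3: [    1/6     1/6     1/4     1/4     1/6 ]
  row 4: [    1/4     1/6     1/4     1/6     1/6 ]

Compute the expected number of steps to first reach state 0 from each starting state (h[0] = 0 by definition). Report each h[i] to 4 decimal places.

First-step conditioning: h[0] = 0; for i ≠ 0, h[i] = 1 + Σ_k P[i][k]·h[k].
  h[1] = 1 + 1/12·h[1] + 1/3·h[2] + 1/4·h[3] + 1/12·h[4]
  h[2] = 1 + 1/6·h[1] + 1/12·h[2] + 1/6·h[3] + 1/4·h[4]
  h[3] = 1 + 1/6·h[1] + 1/4·h[2] + 1/4·h[3] + 1/6·h[4]
  h[4] = 1 + 1/6·h[1] + 1/4·h[2] + 1/6·h[3] + 1/6·h[4]
Solving the 4×4 linear system over states ≠ 0 gives exactly h = [0, 4812/1213, 22308/6065, 26208/6065, 24024/6065] (h[0] = 0 is the target).

h = [0.0000, 3.9670, 3.6782, 4.3212, 3.9611]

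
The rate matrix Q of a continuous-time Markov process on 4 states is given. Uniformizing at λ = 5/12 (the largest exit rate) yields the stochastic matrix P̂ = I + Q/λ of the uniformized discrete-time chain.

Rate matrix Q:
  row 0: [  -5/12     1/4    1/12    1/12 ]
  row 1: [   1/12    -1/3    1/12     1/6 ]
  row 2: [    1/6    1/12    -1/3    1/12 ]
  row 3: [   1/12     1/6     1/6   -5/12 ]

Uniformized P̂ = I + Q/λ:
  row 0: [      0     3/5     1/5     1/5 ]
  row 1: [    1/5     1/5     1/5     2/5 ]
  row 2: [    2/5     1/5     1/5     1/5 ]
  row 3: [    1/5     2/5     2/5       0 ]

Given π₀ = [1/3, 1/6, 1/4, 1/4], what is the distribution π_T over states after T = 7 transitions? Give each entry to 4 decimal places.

t=0: π = [0.3333, 0.1667, 0.2500, 0.2500]
t=1: π = [0.1833, 0.3833, 0.2500, 0.1833]
t=2: π = [0.2133, 0.3100, 0.2367, 0.2400]
t=3: π = [0.2047, 0.3333, 0.2480, 0.2140]
t=4: π = [0.2087, 0.3247, 0.2428, 0.2239]
t=5: π = [0.2068, 0.3282, 0.2448, 0.2202]
t=6: π = [0.2076, 0.3268, 0.2440, 0.2216]
t=7: π = [0.2073, 0.3274, 0.2443, 0.2210]

π = [0.2073, 0.3274, 0.2443, 0.2210]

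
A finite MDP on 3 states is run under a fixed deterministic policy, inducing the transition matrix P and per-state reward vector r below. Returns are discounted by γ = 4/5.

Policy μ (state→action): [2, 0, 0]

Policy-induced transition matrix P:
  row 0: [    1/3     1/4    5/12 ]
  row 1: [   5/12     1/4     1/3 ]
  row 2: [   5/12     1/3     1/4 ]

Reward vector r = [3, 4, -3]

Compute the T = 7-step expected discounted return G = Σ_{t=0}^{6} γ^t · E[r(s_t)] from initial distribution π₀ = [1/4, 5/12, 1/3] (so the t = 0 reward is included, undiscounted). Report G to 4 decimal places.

t=0: π = [0.2500, 0.4167, 0.3333], E[r] = 1.4167, γ^t·E[r] = 1.416667, running G = 1.416667
t=1: π = [0.3958, 0.2778, 0.3264], E[r] = 1.3194, γ^t·E[r] = 1.055556, running G = 2.472222
t=2: π = [0.3837, 0.2772, 0.3391], E[r] = 1.2425, γ^t·E[r] = 0.795185, running G = 3.267407
t=3: π = [0.3847, 0.2783, 0.3370], E[r] = 1.2560, γ^t·E[r] = 0.643062, running G = 3.910469
t=4: π = [0.3846, 0.2781, 0.3373], E[r] = 1.2543, γ^t·E[r] = 0.513747, running G = 4.424216
t=5: π = [0.3846, 0.2781, 0.3373], E[r] = 1.2545, γ^t·E[r] = 0.411060, running G = 4.835276
t=6: π = [0.3846, 0.2781, 0.3373], E[r] = 1.2544, γ^t·E[r] = 0.328843, running G = 5.164119

G = 5.1641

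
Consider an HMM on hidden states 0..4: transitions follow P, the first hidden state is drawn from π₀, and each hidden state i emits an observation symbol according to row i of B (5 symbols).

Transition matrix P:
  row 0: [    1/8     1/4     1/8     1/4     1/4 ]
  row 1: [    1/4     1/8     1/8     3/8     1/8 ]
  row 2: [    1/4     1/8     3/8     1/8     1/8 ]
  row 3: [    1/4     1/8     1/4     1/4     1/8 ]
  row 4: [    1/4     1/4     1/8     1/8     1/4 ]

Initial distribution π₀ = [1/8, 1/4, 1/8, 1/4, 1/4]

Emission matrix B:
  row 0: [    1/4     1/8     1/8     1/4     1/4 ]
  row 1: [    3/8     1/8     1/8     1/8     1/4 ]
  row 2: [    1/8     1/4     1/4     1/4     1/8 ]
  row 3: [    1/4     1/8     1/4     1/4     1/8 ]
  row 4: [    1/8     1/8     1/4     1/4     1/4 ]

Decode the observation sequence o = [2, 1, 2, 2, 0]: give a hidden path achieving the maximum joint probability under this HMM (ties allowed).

path = [3, 2, 2, 2, 0]

t=0: δ = [1.562e-02, 3.125e-02, 3.125e-02, 6.250e-02, 6.250e-02]  (obs o_0=2)
t=1: δ = [1.953e-03, 1.953e-03, 3.906e-03, 1.953e-03, 1.953e-03]  ψ = [3, 4, 3, 3, 4]  (obs o_1=1)
t=2: δ = [1.221e-04, 6.104e-05, 3.662e-04, 1.831e-04, 1.221e-04]  ψ = [2, 0, 2, 1, 0]  (obs o_2=2)
t=3: δ = [1.144e-05, 5.722e-06, 3.433e-05, 1.144e-05, 1.144e-05]  ψ = [2, 2, 2, 2, 2]  (obs o_3=2)
t=4: δ = [2.146e-06, 1.609e-06, 1.609e-06, 1.073e-06, 5.364e-07]  ψ = [2, 2, 2, 2, 2]  (obs o_4=0)
backtrack: best end state = 0; path = [3, 2, 2, 2, 0]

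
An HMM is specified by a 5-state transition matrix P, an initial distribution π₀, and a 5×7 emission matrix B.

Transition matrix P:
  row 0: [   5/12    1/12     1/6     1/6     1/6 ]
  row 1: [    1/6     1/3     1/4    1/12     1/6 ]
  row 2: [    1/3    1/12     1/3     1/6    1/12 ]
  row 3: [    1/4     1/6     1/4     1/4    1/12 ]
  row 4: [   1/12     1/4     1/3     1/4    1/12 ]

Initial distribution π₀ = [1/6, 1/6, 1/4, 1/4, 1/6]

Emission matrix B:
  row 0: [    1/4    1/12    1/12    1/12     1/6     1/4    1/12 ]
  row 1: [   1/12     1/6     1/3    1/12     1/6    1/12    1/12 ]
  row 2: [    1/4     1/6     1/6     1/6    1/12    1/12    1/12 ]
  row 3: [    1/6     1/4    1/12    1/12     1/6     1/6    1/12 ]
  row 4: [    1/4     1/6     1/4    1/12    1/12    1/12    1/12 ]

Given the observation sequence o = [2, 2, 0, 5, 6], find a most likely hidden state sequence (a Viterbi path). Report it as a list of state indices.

t=0: δ = [1.389e-02, 5.556e-02, 4.167e-02, 2.083e-02, 4.167e-02]  (obs o_0=2)
t=1: δ = [1.157e-03, 6.173e-03, 2.315e-03, 8.681e-04, 2.315e-03]  ψ = [2, 1, 1, 4, 1]  (obs o_1=2)
t=2: δ = [2.572e-04, 1.715e-04, 3.858e-04, 9.645e-05, 2.572e-04]  ψ = [1, 1, 1, 4, 1]  (obs o_2=0)
t=3: δ = [3.215e-05, 5.358e-06, 1.072e-05, 1.072e-05, 3.572e-06]  ψ = [2, 4, 2, 2, 0]  (obs o_3=5)
t=4: δ = [1.116e-06, 2.233e-07, 4.465e-07, 4.465e-07, 4.465e-07]  ψ = [0, 0, 0, 0, 0]  (obs o_4=6)
backtrack: best end state = 0; path = [1, 1, 2, 0, 0]

path = [1, 1, 2, 0, 0]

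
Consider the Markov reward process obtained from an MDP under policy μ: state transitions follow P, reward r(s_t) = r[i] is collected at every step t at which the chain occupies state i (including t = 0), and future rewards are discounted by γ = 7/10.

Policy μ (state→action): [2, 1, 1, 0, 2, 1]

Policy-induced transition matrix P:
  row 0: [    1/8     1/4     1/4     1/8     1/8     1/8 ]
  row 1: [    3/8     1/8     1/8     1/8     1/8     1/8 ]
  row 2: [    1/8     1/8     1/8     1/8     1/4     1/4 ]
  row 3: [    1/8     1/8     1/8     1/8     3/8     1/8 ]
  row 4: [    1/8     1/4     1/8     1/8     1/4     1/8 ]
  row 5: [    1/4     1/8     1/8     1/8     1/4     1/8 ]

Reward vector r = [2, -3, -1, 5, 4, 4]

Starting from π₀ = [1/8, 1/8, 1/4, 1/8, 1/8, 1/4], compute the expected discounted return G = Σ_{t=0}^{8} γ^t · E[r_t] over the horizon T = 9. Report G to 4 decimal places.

t=0: π = [0.1250, 0.1250, 0.2500, 0.1250, 0.1250, 0.2500], E[r] = 1.7500, γ^t·E[r] = 1.750000, running G = 1.750000
t=1: π = [0.1875, 0.1563, 0.1406, 0.1250, 0.2344, 0.1563], E[r] = 1.9531, γ^t·E[r] = 1.367188, running G = 3.117188
t=2: π = [0.1836, 0.1777, 0.1484, 0.1250, 0.2227, 0.1426], E[r] = 1.7715, γ^t·E[r] = 0.868027, running G = 3.985215
t=3: π = [0.1873, 0.1758, 0.1479, 0.1250, 0.2205, 0.1436], E[r] = 1.7803, γ^t·E[r] = 0.610634, running G = 4.595849
t=4: π = [0.1869, 0.1760, 0.1484, 0.1250, 0.2202, 0.1435], E[r] = 1.7774, γ^t·E[r] = 0.426762, running G = 5.022611
t=5: π = [0.1869, 0.1759, 0.1484, 0.1250, 0.2203, 0.1436], E[r] = 1.7781, γ^t·E[r] = 0.298844, running G = 5.321455
t=6: π = [0.1869, 0.1759, 0.1484, 0.1250, 0.2203, 0.1435], E[r] = 1.7780, γ^t·E[r] = 0.209185, running G = 5.530640
t=7: π = [0.1869, 0.1759, 0.1484, 0.1250, 0.2203, 0.1435], E[r] = 1.7781, γ^t·E[r] = 0.146430, running G = 5.677070
t=8: π = [0.1869, 0.1759, 0.1484, 0.1250, 0.2203, 0.1435], E[r] = 1.7780, γ^t·E[r] = 0.102501, running G = 5.779571

G = 5.7796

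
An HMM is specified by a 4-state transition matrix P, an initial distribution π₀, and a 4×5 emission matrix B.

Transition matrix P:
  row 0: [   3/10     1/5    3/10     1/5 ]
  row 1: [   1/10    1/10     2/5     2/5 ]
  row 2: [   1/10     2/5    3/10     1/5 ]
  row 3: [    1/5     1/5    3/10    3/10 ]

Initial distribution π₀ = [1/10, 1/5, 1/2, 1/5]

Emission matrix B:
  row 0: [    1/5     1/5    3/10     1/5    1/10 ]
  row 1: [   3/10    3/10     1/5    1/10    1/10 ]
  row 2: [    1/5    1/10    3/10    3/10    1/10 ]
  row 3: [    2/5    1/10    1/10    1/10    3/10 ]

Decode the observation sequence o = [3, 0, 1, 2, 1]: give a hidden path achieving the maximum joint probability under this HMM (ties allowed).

path = [2, 2, 1, 2, 1]

t=0: δ = [2.000e-02, 2.000e-02, 1.500e-01, 2.000e-02]  (obs o_0=3)
t=1: δ = [3.000e-03, 1.800e-02, 9.000e-03, 1.200e-02]  ψ = [2, 2, 2, 2]  (obs o_1=0)
t=2: δ = [4.800e-04, 1.080e-03, 7.200e-04, 7.200e-04]  ψ = [3, 2, 1, 1]  (obs o_2=1)
t=3: δ = [4.320e-05, 5.760e-05, 1.296e-04, 4.320e-05]  ψ = [0, 2, 1, 1]  (obs o_3=2)
t=4: δ = [2.592e-06, 1.555e-05, 3.888e-06, 2.592e-06]  ψ = [0, 2, 2, 2]  (obs o_4=1)
backtrack: best end state = 1; path = [2, 2, 1, 2, 1]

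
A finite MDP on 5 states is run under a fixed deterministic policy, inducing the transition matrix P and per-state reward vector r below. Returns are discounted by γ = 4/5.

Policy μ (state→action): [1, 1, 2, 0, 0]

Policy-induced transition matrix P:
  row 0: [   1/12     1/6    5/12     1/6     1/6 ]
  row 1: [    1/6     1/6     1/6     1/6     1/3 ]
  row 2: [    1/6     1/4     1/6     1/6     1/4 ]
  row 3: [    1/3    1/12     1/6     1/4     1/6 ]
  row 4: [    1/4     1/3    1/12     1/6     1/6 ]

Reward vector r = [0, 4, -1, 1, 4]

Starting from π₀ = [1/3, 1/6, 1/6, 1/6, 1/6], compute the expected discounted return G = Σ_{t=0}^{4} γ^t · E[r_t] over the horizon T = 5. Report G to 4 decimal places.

G = 5.1954

t=0: π = [0.3333, 0.1667, 0.1667, 0.1667, 0.1667], E[r] = 1.3333, γ^t·E[r] = 1.333333, running G = 1.333333
t=1: π = [0.1806, 0.1944, 0.2361, 0.1806, 0.2083], E[r] = 1.5556, γ^t·E[r] = 1.244444, running G = 2.577778
t=2: π = [0.1991, 0.2060, 0.1944, 0.1817, 0.2188], E[r] = 1.6863, γ^t·E[r] = 1.079259, running G = 3.657037
t=3: π = [0.1986, 0.2042, 0.1982, 0.1818, 0.2172], E[r] = 1.6692, γ^t·E[r] = 0.854617, running G = 4.511654
t=4: π = [0.1985, 0.2042, 0.1982, 0.1818, 0.2172], E[r] = 1.6694, γ^t·E[r] = 0.683786, running G = 5.195440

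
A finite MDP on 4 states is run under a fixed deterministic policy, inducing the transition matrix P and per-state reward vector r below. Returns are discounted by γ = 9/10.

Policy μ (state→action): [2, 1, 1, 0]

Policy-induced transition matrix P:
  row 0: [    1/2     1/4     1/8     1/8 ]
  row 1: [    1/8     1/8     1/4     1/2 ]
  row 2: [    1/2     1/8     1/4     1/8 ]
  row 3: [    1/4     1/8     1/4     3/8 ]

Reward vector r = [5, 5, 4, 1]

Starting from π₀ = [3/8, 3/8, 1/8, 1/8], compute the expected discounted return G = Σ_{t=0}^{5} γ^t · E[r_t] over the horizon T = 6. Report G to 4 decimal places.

t=0: π = [0.3750, 0.3750, 0.1250, 0.1250], E[r] = 4.3750, γ^t·E[r] = 4.375000, running G = 4.375000
t=1: π = [0.3281, 0.1719, 0.2031, 0.2969], E[r] = 3.6094, γ^t·E[r] = 3.248438, running G = 7.623438
t=2: π = [0.3613, 0.1660, 0.2090, 0.2637], E[r] = 3.7363, γ^t·E[r] = 3.026426, running G = 10.649863
t=3: π = [0.3718, 0.1702, 0.2048, 0.2532], E[r] = 3.7825, γ^t·E[r] = 2.757421, running G = 13.407284
t=4: π = [0.3729, 0.1715, 0.2035, 0.2521], E[r] = 3.7881, γ^t·E[r] = 2.485343, running G = 15.892628
t=5: π = [0.3727, 0.1716, 0.2034, 0.2523], E[r] = 3.7873, γ^t·E[r] = 2.236356, running G = 18.128984

G = 18.1290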